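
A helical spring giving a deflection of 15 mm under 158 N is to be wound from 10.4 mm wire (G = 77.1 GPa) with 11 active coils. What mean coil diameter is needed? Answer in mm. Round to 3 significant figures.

Required rate k = F/δ = 158/15 = 10.533 N/mm
D = (Gd⁴/(8N_a·k))^(1/3) = (77.1×10³·10.4⁴/(8·11·10.533))^(1/3)
  = (973059)^(1/3) = 99.0938 mm

99.1 mm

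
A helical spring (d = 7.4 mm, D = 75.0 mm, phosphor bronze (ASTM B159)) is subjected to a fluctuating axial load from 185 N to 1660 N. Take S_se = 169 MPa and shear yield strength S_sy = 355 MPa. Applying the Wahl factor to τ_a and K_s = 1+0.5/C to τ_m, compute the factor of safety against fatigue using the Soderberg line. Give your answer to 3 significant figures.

C = D/d = 75.0/7.4 = 10.1351; K_W = (4C−1)/(4C−4)+0.615/C = 1.1428; K_s = 1+0.5/C = 1.0493
F_a = (F_max−F_min)/2 = 737.5 N; F_m = (F_max+F_min)/2 = 922.5 N
τ_a = K_W·8F_aD/(πd³) = 1.1428 × 347.59 = 397.22 MPa
τ_m = K_s·8F_mD/(πd³) = 1.0493 × 434.78 = 456.23 MPa
Soderberg: 1/n_f = τ_a/S_se + τ_m/S_sy = 397.22/169 + 456.23/355 = 2.35041 + 1.28516 = 3.6356
n_f = 1/3.6356 = 0.2751

0.275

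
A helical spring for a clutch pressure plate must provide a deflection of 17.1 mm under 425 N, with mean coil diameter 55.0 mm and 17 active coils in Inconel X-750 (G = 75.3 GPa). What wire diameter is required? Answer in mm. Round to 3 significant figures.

Required rate k = F/δ = 425/17.1 = 24.854 N/mm
d = (8D³N_a·k / G)^(1/4) = (8·55.0³·17·24.854 / (75.3×10³))^0.25
  = (7468.4)^0.25 = 9.2962 mm

9.30 mm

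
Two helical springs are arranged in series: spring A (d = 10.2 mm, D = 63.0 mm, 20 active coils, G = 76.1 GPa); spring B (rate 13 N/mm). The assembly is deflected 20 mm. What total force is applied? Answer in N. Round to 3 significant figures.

k_A = Gd⁴/(8D³N_a) = (76.1×10³)(10.2⁴)/(8·63.0³·20) = 20.589 N/mm
Series: 1/k_eq = 1/20.589 + 1/13 = 0.12549; k_eq = 7.9687 N/mm
F = k_eq·δ = 7.9687·20 = 159.37 N

159 N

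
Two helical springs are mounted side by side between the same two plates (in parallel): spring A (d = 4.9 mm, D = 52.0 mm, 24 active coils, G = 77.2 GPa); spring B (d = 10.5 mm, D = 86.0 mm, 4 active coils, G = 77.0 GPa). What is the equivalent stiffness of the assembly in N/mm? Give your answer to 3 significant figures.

k_A = Gd⁴/(8D³N_a) = (77.2×10³)(4.9⁴)/(8·52.0³·24) = 1.6485 N/mm
k_B = Gd⁴/(8D³N_a) = (77.0×10³)(10.5⁴)/(8·86.0³·4) = 45.984 N/mm
Parallel: k_eq = 1.6485 + 45.984 = 47.632 N/mm

47.6 N/mm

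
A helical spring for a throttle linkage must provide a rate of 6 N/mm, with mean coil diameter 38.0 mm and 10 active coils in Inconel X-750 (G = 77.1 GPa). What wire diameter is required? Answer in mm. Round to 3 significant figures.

4.30 mm

d = (8D³N_a·k / G)^(1/4) = (8·38.0³·10·6 / (77.1×10³))^0.25
  = (341.62)^0.25 = 4.2992 mm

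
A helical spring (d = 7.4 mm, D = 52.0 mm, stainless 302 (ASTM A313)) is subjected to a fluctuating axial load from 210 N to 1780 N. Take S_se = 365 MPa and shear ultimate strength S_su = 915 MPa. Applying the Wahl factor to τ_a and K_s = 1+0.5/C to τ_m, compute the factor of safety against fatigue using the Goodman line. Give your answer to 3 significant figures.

C = D/d = 52.0/7.4 = 7.0270; K_W = (4C−1)/(4C−4)+0.615/C = 1.2120; K_s = 1+0.5/C = 1.0712
F_a = (F_max−F_min)/2 = 785 N; F_m = (F_max+F_min)/2 = 995 N
τ_a = K_W·8F_aD/(πd³) = 1.2120 × 256.52 = 310.89 MPa
τ_m = K_s·8F_mD/(πd³) = 1.0712 × 325.14 = 348.28 MPa
Goodman: 1/n_f = τ_a/S_se + τ_m/S_su = 310.89/365 + 348.28/915 = 0.85175 + 0.38063 = 1.2324
n_f = 1/1.2324 = 0.8114

0.811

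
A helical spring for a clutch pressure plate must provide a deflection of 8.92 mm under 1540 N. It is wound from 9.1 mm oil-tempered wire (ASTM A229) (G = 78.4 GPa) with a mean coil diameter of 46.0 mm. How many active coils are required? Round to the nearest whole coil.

4

Required rate k = F/δ = 1540/8.92 = 172.65 N/mm
N_a = Gd⁴/(8D³k) = (78.4×10³ × 9.1⁴)/(8 × 46.0³ × 172.65)
    = 5.37628e+08 / 1.34437e+08 = 3.999 → 4 coils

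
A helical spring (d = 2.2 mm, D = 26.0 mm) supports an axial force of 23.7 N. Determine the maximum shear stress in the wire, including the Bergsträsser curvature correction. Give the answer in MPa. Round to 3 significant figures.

164 MPa

Spring index C = D/d = 26.0/2.2 = 11.8182
K_B = (4C+2)/(4C−3) = 49.273/44.273 = 1.1129
τ₀ = 8FD/(πd³) = 8·23.7·26.0/(π·2.2³) = 4929.6/33.452 = 147.36 MPa
τ_max = K·τ₀ = 1.1129 × 147.36 = 164.01 MPa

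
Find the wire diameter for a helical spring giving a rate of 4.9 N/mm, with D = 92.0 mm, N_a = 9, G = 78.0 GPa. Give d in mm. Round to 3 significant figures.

7.70 mm

d = (8D³N_a·k / G)^(1/4) = (8·92.0³·9·4.9 / (78.0×10³))^0.25
  = (3522.1)^0.25 = 7.7037 mm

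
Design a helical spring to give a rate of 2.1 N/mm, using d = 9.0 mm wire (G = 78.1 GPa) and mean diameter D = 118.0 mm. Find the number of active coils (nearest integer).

N_a = Gd⁴/(8D³k) = (78.1×10³ × 9.0⁴)/(8 × 118.0³ × 2.1)
    = 5.12414e+08 / 2.76029e+07 = 18.56 → 19 coils

19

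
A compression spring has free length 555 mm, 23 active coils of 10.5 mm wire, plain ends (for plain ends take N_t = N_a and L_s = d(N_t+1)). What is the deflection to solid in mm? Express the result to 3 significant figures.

N_t = 23; L_s = 10.5·24 = 252 mm
δ_solid = L₀ − L_s = 555 − 252 = 303 mm

303 mm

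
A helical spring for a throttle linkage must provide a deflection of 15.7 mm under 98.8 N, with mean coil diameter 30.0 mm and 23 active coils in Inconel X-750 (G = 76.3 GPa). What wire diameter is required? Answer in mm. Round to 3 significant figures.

Required rate k = F/δ = 98.8/15.7 = 6.293 N/mm
d = (8D³N_a·k / G)^(1/4) = (8·30.0³·23·6.293 / (76.3×10³))^0.25
  = (409.75)^0.25 = 4.4991 mm

4.50 mm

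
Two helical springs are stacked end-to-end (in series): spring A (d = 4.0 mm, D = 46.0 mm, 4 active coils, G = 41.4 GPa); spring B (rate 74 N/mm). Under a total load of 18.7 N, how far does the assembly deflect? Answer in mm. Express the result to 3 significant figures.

5.75 mm

k_A = Gd⁴/(8D³N_a) = (41.4×10³)(4.0⁴)/(8·46.0³·4) = 3.4026 N/mm
Series: 1/k_eq = 1/3.4026 + 1/74 = 0.3074; k_eq = 3.2531 N/mm
δ = F/k_eq = 18.7/3.2531 = 5.7484 mm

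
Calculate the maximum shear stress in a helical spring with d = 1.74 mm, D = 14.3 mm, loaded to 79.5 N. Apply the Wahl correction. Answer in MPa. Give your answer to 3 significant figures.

648 MPa

Spring index C = D/d = 14.3/1.74 = 8.2184
K_W = (4C−1)/(4C−4) + 0.615/C = 31.874/28.874 + 0.0748 = 1.1787
τ₀ = 8FD/(πd³) = 8·79.5·14.3/(π·1.74³) = 9094.8/16.55 = 549.54 MPa
τ_max = K·τ₀ = 1.1787 × 549.54 = 647.76 MPa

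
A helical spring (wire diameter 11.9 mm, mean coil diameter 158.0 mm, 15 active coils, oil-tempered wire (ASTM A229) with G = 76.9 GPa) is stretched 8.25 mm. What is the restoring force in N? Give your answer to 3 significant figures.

26.9 N

k = Gd⁴/(8D³N_a) = (76.9×10³)(11.9⁴)/(8·158.0³·15) = 3.2581 N/mm
F = k·δ = 3.2581 × 8.25 = 26.879 N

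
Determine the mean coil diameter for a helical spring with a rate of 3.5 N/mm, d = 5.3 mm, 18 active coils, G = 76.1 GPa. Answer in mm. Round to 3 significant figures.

49.2 mm

D = (Gd⁴/(8N_a·k))^(1/3) = (76.1×10³·5.3⁴/(8·18·3.5))^(1/3)
  = (119140)^(1/3) = 49.2061 mm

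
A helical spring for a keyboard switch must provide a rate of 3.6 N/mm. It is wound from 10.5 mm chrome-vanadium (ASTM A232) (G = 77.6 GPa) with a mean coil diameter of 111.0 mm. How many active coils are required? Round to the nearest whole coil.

N_a = Gd⁴/(8D³k) = (77.6×10³ × 10.5⁴)/(8 × 111.0³ × 3.6)
    = 9.43233e+08 / 3.93878e+07 = 23.95 → 24 coils

24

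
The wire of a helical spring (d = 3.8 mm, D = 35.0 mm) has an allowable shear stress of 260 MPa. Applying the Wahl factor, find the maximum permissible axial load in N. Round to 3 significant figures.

C = D/d = 35.0/3.8 = 9.2105
K_W = (4C−1)/(4C−4) + 0.615/C = 35.842/32.842 + 0.0668 = 1.1581
τ_max = K·8FD/(πd³) → F_max = τ_allow·πd³/(8DK)
F_max = 260·π·3.8³/(8·35.0·1.1581) = 44820/324.27 = 138.22 N

138 N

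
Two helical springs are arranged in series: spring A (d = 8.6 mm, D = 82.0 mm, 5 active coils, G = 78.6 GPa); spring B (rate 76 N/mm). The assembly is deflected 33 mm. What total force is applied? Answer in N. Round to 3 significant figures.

512 N

k_A = Gd⁴/(8D³N_a) = (78.6×10³)(8.6⁴)/(8·82.0³·5) = 19.495 N/mm
Series: 1/k_eq = 1/19.495 + 1/76 = 0.064454; k_eq = 15.515 N/mm
F = k_eq·δ = 15.515·33 = 511.99 N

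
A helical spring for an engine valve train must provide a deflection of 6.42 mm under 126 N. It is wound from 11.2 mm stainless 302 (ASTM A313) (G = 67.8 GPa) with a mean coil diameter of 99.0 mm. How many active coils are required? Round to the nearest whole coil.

Required rate k = F/δ = 126/6.42 = 19.626 N/mm
N_a = Gd⁴/(8D³k) = (67.8×10³ × 11.2⁴)/(8 × 99.0³ × 19.626)
    = 1.06685e+09 / 1.52346e+08 = 7.003 → 7 coils

7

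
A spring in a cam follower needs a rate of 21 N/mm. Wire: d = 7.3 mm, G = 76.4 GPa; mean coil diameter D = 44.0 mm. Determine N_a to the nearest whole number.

N_a = Gd⁴/(8D³k) = (76.4×10³ × 7.3⁴)/(8 × 44.0³ × 21)
    = 2.16963e+08 / 1.43109e+07 = 15.16 → 15 coils

15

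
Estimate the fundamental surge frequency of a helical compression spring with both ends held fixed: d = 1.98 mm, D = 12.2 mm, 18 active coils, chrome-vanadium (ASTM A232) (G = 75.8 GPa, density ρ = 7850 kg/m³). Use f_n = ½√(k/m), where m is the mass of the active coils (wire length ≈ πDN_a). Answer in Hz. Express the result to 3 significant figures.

k = Gd⁴/(8D³N_a) = (75.8×10³)(1.98⁴)/(8·12.2³·18) = 4.4554 N/mm = 4455.4 N/m
Wire length L = πDN_a = π·12.2·18 = 689.89 mm
m = ρ·(πd²/4)·L = 7850 × 3.0791×10⁻⁶ m² × 0.68989 m = 0.016675 kg
f_n = ½√(k/m) = 0.5·√(4455.4/0.016675) = 0.5·√(2.6719e+05) = 258.45 Hz

258 Hz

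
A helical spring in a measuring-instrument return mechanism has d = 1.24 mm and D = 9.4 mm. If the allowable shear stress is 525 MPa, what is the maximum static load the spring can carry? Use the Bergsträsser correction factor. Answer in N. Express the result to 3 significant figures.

C = D/d = 9.4/1.24 = 7.5806
K_B = (4C+2)/(4C−3) = 32.323/27.323 = 1.1830
τ_max = K·8FD/(πd³) → F_max = τ_allow·πd³/(8DK)
F_max = 525·π·1.24³/(8·9.4·1.1830) = 3144.7/88.962 = 35.349 N

35.3 N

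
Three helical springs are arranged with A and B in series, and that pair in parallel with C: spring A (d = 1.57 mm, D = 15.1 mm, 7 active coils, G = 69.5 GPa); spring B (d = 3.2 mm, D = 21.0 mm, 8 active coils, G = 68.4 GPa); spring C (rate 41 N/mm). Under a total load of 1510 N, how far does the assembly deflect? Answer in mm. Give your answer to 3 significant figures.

k_A = Gd⁴/(8D³N_a) = (69.5×10³)(1.57⁴)/(8·15.1³·7) = 2.1901 N/mm
k_B = Gd⁴/(8D³N_a) = (68.4×10³)(3.2⁴)/(8·21.0³·8) = 12.101 N/mm
Springs A,B series: k_AB = 1/(1/2.1901+1/12.101) = 1.8545 N/mm; parallel with C: k_eq = 1.8545+41 = 42.854 N/mm
δ = F/k_eq = 1510/42.854 = 35.236 mm

35.2 mm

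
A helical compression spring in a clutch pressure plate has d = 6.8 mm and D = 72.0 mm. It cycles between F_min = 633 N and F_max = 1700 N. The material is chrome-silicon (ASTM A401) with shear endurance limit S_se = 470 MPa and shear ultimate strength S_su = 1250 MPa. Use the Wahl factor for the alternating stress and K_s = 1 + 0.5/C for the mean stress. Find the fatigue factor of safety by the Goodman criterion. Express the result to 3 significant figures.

C = D/d = 72.0/6.8 = 10.5882; K_W = (4C−1)/(4C−4)+0.615/C = 1.1363; K_s = 1+0.5/C = 1.0472
F_a = (F_max−F_min)/2 = 533.5 N; F_m = (F_max+F_min)/2 = 1166.5 N
τ_a = K_W·8F_aD/(πd³) = 1.1363 × 311.09 = 353.49 MPa
τ_m = K_s·8F_mD/(πd³) = 1.0472 × 680.19 = 712.31 MPa
Goodman: 1/n_f = τ_a/S_se + τ_m/S_su = 353.49/470 + 712.31/1250 = 0.75210 + 0.56985 = 1.322
n_f = 1/1.322 = 0.7565

0.756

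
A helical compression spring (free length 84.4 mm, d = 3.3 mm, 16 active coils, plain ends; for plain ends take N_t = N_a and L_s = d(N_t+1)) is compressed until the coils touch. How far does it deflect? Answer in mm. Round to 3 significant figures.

N_t = 16; L_s = 3.3·17 = 56.1 mm
δ_solid = L₀ − L_s = 84.4 − 56.1 = 28.3 mm

28.3 mm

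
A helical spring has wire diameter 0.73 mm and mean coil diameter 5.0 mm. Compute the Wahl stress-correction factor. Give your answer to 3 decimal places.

C = D/d = 5.0/0.73 = 6.8493
K_W = (4C−1)/(4C−4) + 0.615/C = 26.397/23.397 + 0.0898 = 1.2180

1.218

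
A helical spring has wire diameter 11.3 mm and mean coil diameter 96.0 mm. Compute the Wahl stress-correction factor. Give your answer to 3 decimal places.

1.172

C = D/d = 96.0/11.3 = 8.4956
K_W = (4C−1)/(4C−4) + 0.615/C = 32.982/29.982 + 0.0724 = 1.1724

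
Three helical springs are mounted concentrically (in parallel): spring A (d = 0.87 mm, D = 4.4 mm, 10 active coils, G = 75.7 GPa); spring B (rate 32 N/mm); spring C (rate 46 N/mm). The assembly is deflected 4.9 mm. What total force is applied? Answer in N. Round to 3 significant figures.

413 N

k_A = Gd⁴/(8D³N_a) = (75.7×10³)(0.87⁴)/(8·4.4³·10) = 6.3639 N/mm
Parallel: k_eq = 6.3639 + 32 + 46 = 84.364 N/mm
F = k_eq·δ = 84.364·4.9 = 413.38 N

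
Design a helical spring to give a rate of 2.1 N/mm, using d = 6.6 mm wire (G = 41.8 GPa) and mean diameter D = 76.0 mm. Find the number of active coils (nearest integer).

N_a = Gd⁴/(8D³k) = (41.8×10³ × 6.6⁴)/(8 × 76.0³ × 2.1)
    = 7.93144e+07 / 7.3748e+06 = 10.75 → 11 coils

11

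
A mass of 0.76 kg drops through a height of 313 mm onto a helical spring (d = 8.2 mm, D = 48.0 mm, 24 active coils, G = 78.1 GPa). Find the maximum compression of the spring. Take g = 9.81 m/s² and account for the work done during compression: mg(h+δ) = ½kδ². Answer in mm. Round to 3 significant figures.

k = Gd⁴/(8D³N_a) = (78.1×10³)(8.2⁴)/(8·48.0³·24) = 16.63 N/mm
W = mg = 0.76 × 9.81 = 7.4556 N
½kδ² − Wδ − Wh = 0 → δ = (W + √(W² + 2kWh))/k
δ = (7.4556 + √(55.586 + 77613.7))/16.63 = (7.4556 + 278.69)/16.63 = 17.207 mm

17.2 mm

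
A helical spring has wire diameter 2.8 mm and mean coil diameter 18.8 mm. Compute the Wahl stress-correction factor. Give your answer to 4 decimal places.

C = D/d = 18.8/2.8 = 6.7143
K_W = (4C−1)/(4C−4) + 0.615/C = 25.857/22.857 + 0.0916 = 1.2228

1.2228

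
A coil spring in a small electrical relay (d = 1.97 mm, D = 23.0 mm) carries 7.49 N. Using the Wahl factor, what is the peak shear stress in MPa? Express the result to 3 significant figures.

Spring index C = D/d = 23.0/1.97 = 11.6751
K_W = (4C−1)/(4C−4) + 0.615/C = 45.701/42.701 + 0.0527 = 1.1229
τ₀ = 8FD/(πd³) = 8·7.49·23.0/(π·1.97³) = 1378.16/24.019 = 57.379 MPa
τ_max = K·τ₀ = 1.1229 × 57.379 = 64.432 MPa

64.4 MPa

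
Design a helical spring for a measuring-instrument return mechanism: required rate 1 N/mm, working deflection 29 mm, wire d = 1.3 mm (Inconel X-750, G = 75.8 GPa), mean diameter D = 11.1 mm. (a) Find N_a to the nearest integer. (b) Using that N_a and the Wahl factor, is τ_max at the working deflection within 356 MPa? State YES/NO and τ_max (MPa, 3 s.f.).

(a) 20 coils; (b) NO, τ_max = 432 MPa

N_a = Gd⁴/(8D³k) = (75.8×10³)(1.3⁴)/(8·11.1³·1) = 19.79 → N_a = 20
Actual rate k = Gd⁴/(8D³·20) = 0.98936 N/mm
Working load F = kδ = 0.98936·29 = 28.691 N
C = 11.1/1.3 = 8.5385; K_W = (4C−1)/(4C−4)+0.615/C = 1.1715
τ_max = K_W·8FD/(πd³) = 1.1715·369.13 = 432.45 MPa
τ_max > 356 MPa → exceeds allowable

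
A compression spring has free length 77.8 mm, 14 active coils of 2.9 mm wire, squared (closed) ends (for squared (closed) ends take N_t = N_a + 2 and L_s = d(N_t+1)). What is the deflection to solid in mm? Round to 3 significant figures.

28.5 mm

N_t = 16; L_s = 2.9·17 = 49.3 mm
δ_solid = L₀ − L_s = 77.8 − 49.3 = 28.5 mm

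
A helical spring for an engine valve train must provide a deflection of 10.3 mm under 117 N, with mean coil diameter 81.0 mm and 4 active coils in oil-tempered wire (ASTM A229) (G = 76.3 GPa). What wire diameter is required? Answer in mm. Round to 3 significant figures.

Required rate k = F/δ = 117/10.3 = 11.359 N/mm
d = (8D³N_a·k / G)^(1/4) = (8·81.0³·4·11.359 / (76.3×10³))^0.25
  = (2531.8)^0.25 = 7.0934 mm

7.09 mm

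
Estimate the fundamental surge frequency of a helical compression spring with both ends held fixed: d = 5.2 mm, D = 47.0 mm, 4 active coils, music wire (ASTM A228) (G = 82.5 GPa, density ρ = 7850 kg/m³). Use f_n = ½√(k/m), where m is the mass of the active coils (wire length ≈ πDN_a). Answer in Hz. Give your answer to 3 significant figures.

k = Gd⁴/(8D³N_a) = (82.5×10³)(5.2⁴)/(8·47.0³·4) = 18.156 N/mm = 18156 N/m
Wire length L = πDN_a = π·47.0·4 = 590.62 mm
m = ρ·(πd²/4)·L = 7850 × 21.237×10⁻⁶ m² × 0.59062 m = 0.098463 kg
f_n = ½√(k/m) = 0.5·√(18156/0.098463) = 0.5·√(1.844e+05) = 214.71 Hz

215 Hz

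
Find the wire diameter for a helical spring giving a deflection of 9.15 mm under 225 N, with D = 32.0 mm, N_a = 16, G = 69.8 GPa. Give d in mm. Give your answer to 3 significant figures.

6.20 mm

Required rate k = F/δ = 225/9.15 = 24.59 N/mm
d = (8D³N_a·k / G)^(1/4) = (8·32.0³·16·24.59 / (69.8×10³))^0.25
  = (1477.6)^0.25 = 6.2000 mm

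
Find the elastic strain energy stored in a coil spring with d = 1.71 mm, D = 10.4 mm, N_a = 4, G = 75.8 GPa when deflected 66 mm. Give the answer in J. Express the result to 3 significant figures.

k = Gd⁴/(8D³N_a) = (75.8×10³)(1.71⁴)/(8·10.4³·4) = 18.005 N/mm
U = ½kδ² = 0.5 × 18.005 × 66² = 39216 N·mm = 39.216 J

39.2 J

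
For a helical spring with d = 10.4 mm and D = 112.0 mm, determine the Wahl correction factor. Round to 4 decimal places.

C = D/d = 112.0/10.4 = 10.7692
K_W = (4C−1)/(4C−4) + 0.615/C = 42.077/39.077 + 0.0571 = 1.1339

1.1339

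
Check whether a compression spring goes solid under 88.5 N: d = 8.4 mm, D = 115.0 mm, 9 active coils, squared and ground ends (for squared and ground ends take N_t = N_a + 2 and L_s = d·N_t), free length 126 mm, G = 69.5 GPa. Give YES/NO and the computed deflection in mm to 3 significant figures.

NO, δ = 28.0 mm

k = Gd⁴/(8D³N_a) = (69.5×10³)(8.4⁴)/(8·115.0³·9) = 3.1599 N/mm
N_t = 11; L_s = 8.4·11 = 92.4 mm; δ_solid = L₀ − L_s = 126 − 92.4 = 33.6 mm
δ = F/k = 88.5/3.1599 = 28.007 mm
δ < δ_solid → spring does not go solid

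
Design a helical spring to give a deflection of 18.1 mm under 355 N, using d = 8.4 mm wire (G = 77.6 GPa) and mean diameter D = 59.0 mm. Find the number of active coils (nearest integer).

Required rate k = F/δ = 355/18.1 = 19.613 N/mm
N_a = Gd⁴/(8D³k) = (77.6×10³ × 8.4⁴)/(8 × 59.0³ × 19.613)
    = 3.86348e+08 / 3.22252e+07 = 11.99 → 12 coils

12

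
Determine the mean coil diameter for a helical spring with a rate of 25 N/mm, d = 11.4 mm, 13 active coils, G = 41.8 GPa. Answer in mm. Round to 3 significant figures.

64.8 mm

D = (Gd⁴/(8N_a·k))^(1/3) = (41.8×10³·11.4⁴/(8·13·25))^(1/3)
  = (271533)^(1/3) = 64.7551 mm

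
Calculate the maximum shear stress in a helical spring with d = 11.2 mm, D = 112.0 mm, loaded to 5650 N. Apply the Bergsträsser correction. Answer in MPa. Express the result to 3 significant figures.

Spring index C = D/d = 112.0/11.2 = 10.0000
K_B = (4C+2)/(4C−3) = 42.000/37.000 = 1.1351
τ₀ = 8FD/(πd³) = 8·5650·112.0/(π·11.2³) = 5.0624e+06/4413.7 = 1147 MPa
τ_max = K·τ₀ = 1.1351 × 1147 = 1302 MPa

1300 MPa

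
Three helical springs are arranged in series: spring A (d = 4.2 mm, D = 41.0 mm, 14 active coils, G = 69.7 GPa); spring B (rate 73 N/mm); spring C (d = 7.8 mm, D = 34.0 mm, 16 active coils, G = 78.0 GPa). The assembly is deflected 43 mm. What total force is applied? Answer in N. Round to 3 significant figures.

k_A = Gd⁴/(8D³N_a) = (69.7×10³)(4.2⁴)/(8·41.0³·14) = 2.8097 N/mm
k_C = Gd⁴/(8D³N_a) = (78.0×10³)(7.8⁴)/(8·34.0³·16) = 57.389 N/mm
Series: 1/k_eq = 1/2.8097 + 1/73 + 1/57.389 = 0.38703; k_eq = 2.5838 N/mm
F = k_eq·δ = 2.5838·43 = 111.1 N

111 N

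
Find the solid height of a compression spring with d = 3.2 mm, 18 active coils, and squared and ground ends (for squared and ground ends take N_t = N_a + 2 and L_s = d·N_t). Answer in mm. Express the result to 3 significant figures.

64.0 mm

squared and ground ends: N_t = N_a + 2 = 18 + 2 = 20
L_s = d·N_t = 3.2 × 20 = 64 mm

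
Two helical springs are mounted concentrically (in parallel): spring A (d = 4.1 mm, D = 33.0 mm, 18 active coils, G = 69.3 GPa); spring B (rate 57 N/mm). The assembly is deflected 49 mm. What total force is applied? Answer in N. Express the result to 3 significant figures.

k_A = Gd⁴/(8D³N_a) = (69.3×10³)(4.1⁴)/(8·33.0³·18) = 3.7841 N/mm
Parallel: k_eq = 3.7841 + 57 = 60.784 N/mm
F = k_eq·δ = 60.784·49 = 2978.4 N

2980 N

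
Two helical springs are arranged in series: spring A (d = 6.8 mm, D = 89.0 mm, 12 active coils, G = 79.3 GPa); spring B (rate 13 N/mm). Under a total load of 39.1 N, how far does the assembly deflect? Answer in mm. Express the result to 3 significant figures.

k_A = Gd⁴/(8D³N_a) = (79.3×10³)(6.8⁴)/(8·89.0³·12) = 2.5053 N/mm
Series: 1/k_eq = 1/2.5053 + 1/13 = 0.47607; k_eq = 2.1005 N/mm
δ = F/k_eq = 39.1/2.1005 = 18.614 mm

18.6 mm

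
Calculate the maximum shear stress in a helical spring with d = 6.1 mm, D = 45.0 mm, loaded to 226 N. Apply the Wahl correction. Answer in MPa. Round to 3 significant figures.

137 MPa

Spring index C = D/d = 45.0/6.1 = 7.3770
K_W = (4C−1)/(4C−4) + 0.615/C = 28.508/25.508 + 0.0834 = 1.2010
τ₀ = 8FD/(πd³) = 8·226·45.0/(π·6.1³) = 81360/713.08 = 114.1 MPa
τ_max = K·τ₀ = 1.2010 × 114.1 = 137.03 MPa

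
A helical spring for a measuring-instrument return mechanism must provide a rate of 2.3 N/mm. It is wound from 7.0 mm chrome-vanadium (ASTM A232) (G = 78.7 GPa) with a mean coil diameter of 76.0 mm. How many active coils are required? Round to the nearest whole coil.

N_a = Gd⁴/(8D³k) = (78.7×10³ × 7.0⁴)/(8 × 76.0³ × 2.3)
    = 1.88959e+08 / 8.07716e+06 = 23.39 → 23 coils

23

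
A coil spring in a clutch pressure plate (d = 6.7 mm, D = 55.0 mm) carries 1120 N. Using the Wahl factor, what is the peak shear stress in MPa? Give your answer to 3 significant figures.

615 MPa

Spring index C = D/d = 55.0/6.7 = 8.2090
K_W = (4C−1)/(4C−4) + 0.615/C = 31.836/28.836 + 0.0749 = 1.1790
τ₀ = 8FD/(πd³) = 8·1120·55.0/(π·6.7³) = 492800/944.87 = 521.55 MPa
τ_max = K·τ₀ = 1.1790 × 521.55 = 614.88 MPa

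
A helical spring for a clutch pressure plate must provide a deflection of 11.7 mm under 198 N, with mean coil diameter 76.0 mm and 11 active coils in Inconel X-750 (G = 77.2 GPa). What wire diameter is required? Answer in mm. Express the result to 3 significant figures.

Required rate k = F/δ = 198/11.7 = 16.923 N/mm
d = (8D³N_a·k / G)^(1/4) = (8·76.0³·11·16.923 / (77.2×10³))^0.25
  = (8468.1)^0.25 = 9.5928 mm

9.59 mm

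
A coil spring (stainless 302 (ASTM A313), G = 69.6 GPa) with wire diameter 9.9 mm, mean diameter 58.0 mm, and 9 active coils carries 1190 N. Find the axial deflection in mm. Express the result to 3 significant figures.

25.0 mm

k = Gd⁴/(8D³N_a) = (69.6×10³)(9.9⁴)/(8·58.0³·9) = 47.592 N/mm
δ = F/k = 1190 / 47.592 = 25.004 mm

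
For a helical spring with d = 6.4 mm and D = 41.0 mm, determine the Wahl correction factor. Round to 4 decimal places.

C = D/d = 41.0/6.4 = 6.4062
K_W = (4C−1)/(4C−4) + 0.615/C = 24.625/21.625 + 0.0960 = 1.2347

1.2347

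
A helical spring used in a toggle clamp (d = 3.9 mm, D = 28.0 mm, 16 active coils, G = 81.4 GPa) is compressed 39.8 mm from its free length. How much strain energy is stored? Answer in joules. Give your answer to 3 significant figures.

k = Gd⁴/(8D³N_a) = (81.4×10³)(3.9⁴)/(8·28.0³·16) = 6.7019 N/mm
U = ½kδ² = 0.5 × 6.7019 × 39.8² = 5308 N·mm = 5.308 J

5.31 J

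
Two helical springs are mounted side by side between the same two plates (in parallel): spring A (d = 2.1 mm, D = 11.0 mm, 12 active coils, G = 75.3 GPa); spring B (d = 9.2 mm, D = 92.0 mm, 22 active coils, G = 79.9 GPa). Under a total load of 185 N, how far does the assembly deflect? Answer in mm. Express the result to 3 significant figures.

k_A = Gd⁴/(8D³N_a) = (75.3×10³)(2.1⁴)/(8·11.0³·12) = 11.461 N/mm
k_B = Gd⁴/(8D³N_a) = (79.9×10³)(9.2⁴)/(8·92.0³·22) = 4.1766 N/mm
Parallel: k_eq = 11.461 + 4.1766 = 15.638 N/mm
δ = F/k_eq = 185/15.638 = 11.83 mm

11.8 mm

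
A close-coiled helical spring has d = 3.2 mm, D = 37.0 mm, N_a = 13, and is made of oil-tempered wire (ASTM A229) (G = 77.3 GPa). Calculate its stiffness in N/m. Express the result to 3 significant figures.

1540 N/m

k = Gd⁴/(8D³N_a) = (77.3×10³ × 3.2⁴) / (8 × 37.0³ × 13)
  = 8.10549e+06 / 5.26791e+06 = 1.5387 N/mm = 1538.7 N/m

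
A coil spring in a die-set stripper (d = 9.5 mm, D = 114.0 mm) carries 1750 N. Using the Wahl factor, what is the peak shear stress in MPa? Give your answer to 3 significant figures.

663 MPa

Spring index C = D/d = 114.0/9.5 = 12.0000
K_W = (4C−1)/(4C−4) + 0.615/C = 47.000/44.000 + 0.0512 = 1.1194
τ₀ = 8FD/(πd³) = 8·1750·114.0/(π·9.5³) = 1.596e+06/2693.5 = 592.53 MPa
τ_max = K·τ₀ = 1.1194 × 592.53 = 663.3 MPa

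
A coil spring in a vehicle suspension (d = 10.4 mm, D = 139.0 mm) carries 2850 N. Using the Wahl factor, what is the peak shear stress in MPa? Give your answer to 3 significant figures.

Spring index C = D/d = 139.0/10.4 = 13.3654
K_W = (4C−1)/(4C−4) + 0.615/C = 52.462/49.462 + 0.0460 = 1.1067
τ₀ = 8FD/(πd³) = 8·2850·139.0/(π·10.4³) = 3.1692e+06/3533.9 = 896.81 MPa
τ_max = K·τ₀ = 1.1067 × 896.81 = 992.47 MPa

992 MPa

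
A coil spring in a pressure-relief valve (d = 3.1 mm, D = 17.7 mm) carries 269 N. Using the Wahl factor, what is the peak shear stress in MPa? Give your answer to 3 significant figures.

516 MPa

Spring index C = D/d = 17.7/3.1 = 5.7097
K_W = (4C−1)/(4C−4) + 0.615/C = 21.839/18.839 + 0.1077 = 1.2670
τ₀ = 8FD/(πd³) = 8·269·17.7/(π·3.1³) = 38090.4/93.591 = 406.99 MPa
τ_max = K·τ₀ = 1.2670 × 406.99 = 515.64 MPa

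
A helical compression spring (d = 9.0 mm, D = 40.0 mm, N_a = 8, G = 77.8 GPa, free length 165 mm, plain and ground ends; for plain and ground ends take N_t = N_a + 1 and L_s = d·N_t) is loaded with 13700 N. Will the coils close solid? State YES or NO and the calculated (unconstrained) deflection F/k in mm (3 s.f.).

k = Gd⁴/(8D³N_a) = (77.8×10³)(9.0⁴)/(8·40.0³·8) = 124.62 N/mm
N_t = 9; L_s = 9.0·9 = 81 mm; δ_solid = L₀ − L_s = 165 − 81 = 84 mm
δ = F/k = 13700/124.62 = 109.93 mm
δ ≥ δ_solid → spring goes solid

YES, δ = 110 mm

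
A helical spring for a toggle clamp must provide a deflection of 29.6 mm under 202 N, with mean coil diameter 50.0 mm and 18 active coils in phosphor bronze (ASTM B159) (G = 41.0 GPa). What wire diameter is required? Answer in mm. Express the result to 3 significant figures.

7.40 mm

Required rate k = F/δ = 202/29.6 = 6.8243 N/mm
d = (8D³N_a·k / G)^(1/4) = (8·50.0³·18·6.8243 / (41.0×10³))^0.25
  = (2996)^0.25 = 7.3984 mm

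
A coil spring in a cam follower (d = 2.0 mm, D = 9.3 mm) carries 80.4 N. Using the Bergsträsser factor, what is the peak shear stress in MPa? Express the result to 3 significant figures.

314 MPa

Spring index C = D/d = 9.3/2.0 = 4.6500
K_B = (4C+2)/(4C−3) = 20.600/15.600 = 1.3205
τ₀ = 8FD/(πd³) = 8·80.4·9.3/(π·2.0³) = 5981.76/25.133 = 238.01 MPa
τ_max = K·τ₀ = 1.3205 × 238.01 = 314.29 MPa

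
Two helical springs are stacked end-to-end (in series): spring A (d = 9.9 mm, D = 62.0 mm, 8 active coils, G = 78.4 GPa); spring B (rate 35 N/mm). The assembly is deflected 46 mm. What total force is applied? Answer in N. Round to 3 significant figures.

k_A = Gd⁴/(8D³N_a) = (78.4×10³)(9.9⁴)/(8·62.0³·8) = 49.374 N/mm
Series: 1/k_eq = 1/49.374 + 1/35 = 0.048825; k_eq = 20.481 N/mm
F = k_eq·δ = 20.481·46 = 942.14 N

942 N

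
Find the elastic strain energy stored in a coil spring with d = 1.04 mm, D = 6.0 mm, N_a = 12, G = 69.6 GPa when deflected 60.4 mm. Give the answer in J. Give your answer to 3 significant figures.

k = Gd⁴/(8D³N_a) = (69.6×10³)(1.04⁴)/(8·6.0³·12) = 3.9266 N/mm
U = ½kδ² = 0.5 × 3.9266 × 60.4² = 7162.4 N·mm = 7.1624 J

7.16 J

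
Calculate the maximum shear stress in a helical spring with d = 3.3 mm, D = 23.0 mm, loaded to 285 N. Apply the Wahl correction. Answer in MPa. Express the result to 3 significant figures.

Spring index C = D/d = 23.0/3.3 = 6.9697
K_W = (4C−1)/(4C−4) + 0.615/C = 26.879/23.879 + 0.0882 = 1.2139
τ₀ = 8FD/(πd³) = 8·285·23.0/(π·3.3³) = 52440/112.9 = 464.48 MPa
τ_max = K·τ₀ = 1.2139 × 464.48 = 563.83 MPa

564 MPa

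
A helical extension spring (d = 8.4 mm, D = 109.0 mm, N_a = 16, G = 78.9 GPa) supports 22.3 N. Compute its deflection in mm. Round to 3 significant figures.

k = Gd⁴/(8D³N_a) = (78.9×10³)(8.4⁴)/(8·109.0³·16) = 2.3698 N/mm
δ = F/k = 22.3 / 2.3698 = 9.4102 mm

9.41 mm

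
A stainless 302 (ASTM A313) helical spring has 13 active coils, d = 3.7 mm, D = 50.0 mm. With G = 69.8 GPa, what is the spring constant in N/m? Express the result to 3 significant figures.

k = Gd⁴/(8D³N_a) = (69.8×10³ × 3.7⁴) / (8 × 50.0³ × 13)
  = 1.30816e+07 / 1.3e+07 = 1.0063 N/mm = 1006.3 N/m

1010 N/m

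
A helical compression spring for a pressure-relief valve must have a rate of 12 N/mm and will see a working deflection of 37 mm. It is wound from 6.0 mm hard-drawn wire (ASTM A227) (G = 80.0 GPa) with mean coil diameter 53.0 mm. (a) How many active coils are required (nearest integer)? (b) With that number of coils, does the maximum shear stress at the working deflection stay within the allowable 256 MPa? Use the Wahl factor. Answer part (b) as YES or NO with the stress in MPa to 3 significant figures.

(a) 7 coils; (b) NO, τ_max = 335 MPa

N_a = Gd⁴/(8D³k) = (80.0×10³)(6.0⁴)/(8·53.0³·12) = 7.254 → N_a = 7
Actual rate k = Gd⁴/(8D³·7) = 12.436 N/mm
Working load F = kδ = 12.436·37 = 460.13 N
C = 53.0/6.0 = 8.8333; K_W = (4C−1)/(4C−4)+0.615/C = 1.1654
τ_max = K_W·8FD/(πd³) = 1.1654·287.5 = 335.05 MPa
τ_max > 256 MPa → exceeds allowable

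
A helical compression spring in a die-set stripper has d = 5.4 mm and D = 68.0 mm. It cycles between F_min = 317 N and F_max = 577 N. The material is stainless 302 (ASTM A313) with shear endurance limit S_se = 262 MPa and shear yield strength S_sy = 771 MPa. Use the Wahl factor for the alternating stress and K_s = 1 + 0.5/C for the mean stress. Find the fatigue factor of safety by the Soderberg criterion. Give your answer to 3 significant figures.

C = D/d = 68.0/5.4 = 12.5926; K_W = (4C−1)/(4C−4)+0.615/C = 1.1135; K_s = 1+0.5/C = 1.0397
F_a = (F_max−F_min)/2 = 130 N; F_m = (F_max+F_min)/2 = 447 N
τ_a = K_W·8F_aD/(πd³) = 1.1135 × 142.96 = 159.19 MPa
τ_m = K_s·8F_mD/(πd³) = 1.0397 × 491.56 = 511.08 MPa
Soderberg: 1/n_f = τ_a/S_se + τ_m/S_sy = 159.19/262 + 511.08/771 = 0.60759 + 0.66287 = 1.2705
n_f = 1/1.2705 = 0.7871

0.787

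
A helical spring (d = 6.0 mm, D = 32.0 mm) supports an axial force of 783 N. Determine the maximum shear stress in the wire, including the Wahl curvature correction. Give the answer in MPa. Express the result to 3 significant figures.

Spring index C = D/d = 32.0/6.0 = 5.3333
K_W = (4C−1)/(4C−4) + 0.615/C = 20.333/17.333 + 0.1153 = 1.2884
τ₀ = 8FD/(πd³) = 8·783·32.0/(π·6.0³) = 200448/678.58 = 295.39 MPa
τ_max = K·τ₀ = 1.2884 × 295.39 = 380.58 MPa

381 MPa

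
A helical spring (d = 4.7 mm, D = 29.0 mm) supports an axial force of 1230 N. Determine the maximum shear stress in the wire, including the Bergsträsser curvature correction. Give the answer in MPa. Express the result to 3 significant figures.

1080 MPa

Spring index C = D/d = 29.0/4.7 = 6.1702
K_B = (4C+2)/(4C−3) = 26.681/21.681 = 1.2306
τ₀ = 8FD/(πd³) = 8·1230·29.0/(π·4.7³) = 285360/326.17 = 874.88 MPa
τ_max = K·τ₀ = 1.2306 × 874.88 = 1076.6 MPa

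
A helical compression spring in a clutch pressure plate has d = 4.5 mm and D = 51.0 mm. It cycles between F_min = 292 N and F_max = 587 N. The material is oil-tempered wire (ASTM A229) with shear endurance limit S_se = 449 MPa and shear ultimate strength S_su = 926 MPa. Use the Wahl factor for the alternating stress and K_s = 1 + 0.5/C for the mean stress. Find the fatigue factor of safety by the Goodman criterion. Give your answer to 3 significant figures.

0.810

C = D/d = 51.0/4.5 = 11.3333; K_W = (4C−1)/(4C−4)+0.615/C = 1.1268; K_s = 1+0.5/C = 1.0441
F_a = (F_max−F_min)/2 = 147.5 N; F_m = (F_max+F_min)/2 = 439.5 N
τ_a = K_W·8F_aD/(πd³) = 1.1268 × 210.22 = 236.88 MPa
τ_m = K_s·8F_mD/(πd³) = 1.0441 × 626.37 = 654 MPa
Goodman: 1/n_f = τ_a/S_se + τ_m/S_su = 236.88/449 + 654/926 = 0.52757 + 0.70627 = 1.2338
n_f = 1/1.2338 = 0.8105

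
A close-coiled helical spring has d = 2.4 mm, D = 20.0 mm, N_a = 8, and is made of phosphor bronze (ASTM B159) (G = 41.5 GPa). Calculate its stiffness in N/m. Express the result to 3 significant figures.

2690 N/m

k = Gd⁴/(8D³N_a) = (41.5×10³ × 2.4⁴) / (8 × 20.0³ × 8)
  = 1.37687e+06 / 512000 = 2.6892 N/mm = 2689.2 N/m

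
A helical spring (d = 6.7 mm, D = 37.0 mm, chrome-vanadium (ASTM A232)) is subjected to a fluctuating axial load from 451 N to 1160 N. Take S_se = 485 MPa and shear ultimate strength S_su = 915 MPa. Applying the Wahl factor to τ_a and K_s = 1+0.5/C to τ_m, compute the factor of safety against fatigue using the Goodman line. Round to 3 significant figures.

C = D/d = 37.0/6.7 = 5.5224; K_W = (4C−1)/(4C−4)+0.615/C = 1.2772; K_s = 1+0.5/C = 1.0905
F_a = (F_max−F_min)/2 = 354.5 N; F_m = (F_max+F_min)/2 = 805.5 N
τ_a = K_W·8F_aD/(πd³) = 1.2772 × 111.05 = 141.84 MPa
τ_m = K_s·8F_mD/(πd³) = 1.0905 × 252.34 = 275.19 MPa
Goodman: 1/n_f = τ_a/S_se + τ_m/S_su = 141.84/485 + 275.19/915 = 0.29245 + 0.30075 = 0.5932
n_f = 1/0.5932 = 1.686

1.69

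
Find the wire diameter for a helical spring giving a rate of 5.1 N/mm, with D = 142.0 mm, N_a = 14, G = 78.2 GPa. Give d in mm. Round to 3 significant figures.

d = (8D³N_a·k / G)^(1/4) = (8·142.0³·14·5.1 / (78.2×10³))^0.25
  = (20914)^0.25 = 12.0257 mm

12.0 mm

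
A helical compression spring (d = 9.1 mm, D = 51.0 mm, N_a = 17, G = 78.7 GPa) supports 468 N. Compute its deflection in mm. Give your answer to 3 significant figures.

15.6 mm

k = Gd⁴/(8D³N_a) = (78.7×10³)(9.1⁴)/(8·51.0³·17) = 29.915 N/mm
δ = F/k = 468 / 29.915 = 15.644 mm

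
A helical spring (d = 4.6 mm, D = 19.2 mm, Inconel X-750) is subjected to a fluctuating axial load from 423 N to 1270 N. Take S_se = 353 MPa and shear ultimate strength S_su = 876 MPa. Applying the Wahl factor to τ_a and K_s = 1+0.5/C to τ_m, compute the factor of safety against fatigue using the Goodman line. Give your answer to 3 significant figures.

C = D/d = 19.2/4.6 = 4.1739; K_W = (4C−1)/(4C−4)+0.615/C = 1.3836; K_s = 1+0.5/C = 1.1198
F_a = (F_max−F_min)/2 = 423.5 N; F_m = (F_max+F_min)/2 = 846.5 N
τ_a = K_W·8F_aD/(πd³) = 1.3836 × 212.73 = 294.34 MPa
τ_m = K_s·8F_mD/(πd³) = 1.1198 × 425.2 = 476.14 MPa
Goodman: 1/n_f = τ_a/S_se + τ_m/S_su = 294.34/353 + 476.14/876 = 0.83382 + 0.54354 = 1.3774
n_f = 1/1.3774 = 0.726

0.726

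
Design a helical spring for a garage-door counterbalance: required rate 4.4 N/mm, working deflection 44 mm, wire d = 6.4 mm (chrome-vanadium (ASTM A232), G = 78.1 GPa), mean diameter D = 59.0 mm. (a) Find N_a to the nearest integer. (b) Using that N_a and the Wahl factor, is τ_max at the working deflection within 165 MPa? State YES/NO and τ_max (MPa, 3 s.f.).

N_a = Gd⁴/(8D³k) = (78.1×10³)(6.4⁴)/(8·59.0³·4.4) = 18.12 → N_a = 18
Actual rate k = Gd⁴/(8D³·18) = 4.4305 N/mm
Working load F = kδ = 4.4305·44 = 194.94 N
C = 59.0/6.4 = 9.2188; K_W = (4C−1)/(4C−4)+0.615/C = 1.1580
τ_max = K_W·8FD/(πd³) = 1.1580·111.73 = 129.38 MPa
τ_max ≤ 165 MPa → acceptable

(a) 18 coils; (b) YES, τ_max = 129 MPa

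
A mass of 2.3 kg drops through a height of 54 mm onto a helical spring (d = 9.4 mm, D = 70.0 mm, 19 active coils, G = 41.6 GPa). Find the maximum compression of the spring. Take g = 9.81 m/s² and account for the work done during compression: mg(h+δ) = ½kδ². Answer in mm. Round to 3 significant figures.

k = Gd⁴/(8D³N_a) = (41.6×10³)(9.4⁴)/(8·70.0³·19) = 6.2297 N/mm
W = mg = 2.3 × 9.81 = 22.563 N
½kδ² − Wδ − Wh = 0 → δ = (W + √(W² + 2kWh))/k
δ = (22.563 + √(509.09 + 15180.6))/6.2297 = (22.563 + 125.26)/6.2297 = 23.728 mm

23.7 mm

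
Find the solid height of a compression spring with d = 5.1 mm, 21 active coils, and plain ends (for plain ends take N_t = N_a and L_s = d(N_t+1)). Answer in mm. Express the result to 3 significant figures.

112 mm

plain ends: N_t = N_a = 21
L_s = d·(N_t+1) = 5.1 × 22 = 112.2 mm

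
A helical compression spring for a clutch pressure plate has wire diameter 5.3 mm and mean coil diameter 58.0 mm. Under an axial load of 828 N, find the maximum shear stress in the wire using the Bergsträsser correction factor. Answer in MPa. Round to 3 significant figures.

922 MPa

Spring index C = D/d = 58.0/5.3 = 10.9434
K_B = (4C+2)/(4C−3) = 45.774/40.774 = 1.1226
τ₀ = 8FD/(πd³) = 8·828·58.0/(π·5.3³) = 384192/467.71 = 821.43 MPa
τ_max = K·τ₀ = 1.1226 × 821.43 = 922.16 MPa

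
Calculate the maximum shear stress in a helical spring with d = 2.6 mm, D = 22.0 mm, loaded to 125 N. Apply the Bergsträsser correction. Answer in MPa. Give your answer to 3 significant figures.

463 MPa

Spring index C = D/d = 22.0/2.6 = 8.4615
K_B = (4C+2)/(4C−3) = 35.846/30.846 = 1.1621
τ₀ = 8FD/(πd³) = 8·125·22.0/(π·2.6³) = 22000/55.217 = 398.43 MPa
τ_max = K·τ₀ = 1.1621 × 398.43 = 463.01 MPa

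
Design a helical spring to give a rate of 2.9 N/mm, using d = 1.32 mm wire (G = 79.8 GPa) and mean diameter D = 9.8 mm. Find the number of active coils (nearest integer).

N_a = Gd⁴/(8D³k) = (79.8×10³ × 1.32⁴)/(8 × 9.8³ × 2.9)
    = 242269 / 21835.7 = 11.1 → 11 coils

11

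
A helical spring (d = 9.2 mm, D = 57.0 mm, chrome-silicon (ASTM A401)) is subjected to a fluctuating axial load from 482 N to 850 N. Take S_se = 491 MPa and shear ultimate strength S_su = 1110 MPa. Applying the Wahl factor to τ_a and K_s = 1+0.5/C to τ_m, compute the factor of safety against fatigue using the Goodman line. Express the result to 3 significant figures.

4.81

C = D/d = 57.0/9.2 = 6.1957; K_W = (4C−1)/(4C−4)+0.615/C = 1.2436; K_s = 1+0.5/C = 1.0807
F_a = (F_max−F_min)/2 = 184 N; F_m = (F_max+F_min)/2 = 666 N
τ_a = K_W·8F_aD/(πd³) = 1.2436 × 34.298 = 42.654 MPa
τ_m = K_s·8F_mD/(πd³) = 1.0807 × 124.14 = 134.16 MPa
Goodman: 1/n_f = τ_a/S_se + τ_m/S_su = 42.654/491 + 134.16/1110 = 0.08687 + 0.12087 = 0.20774
n_f = 1/0.20774 = 4.814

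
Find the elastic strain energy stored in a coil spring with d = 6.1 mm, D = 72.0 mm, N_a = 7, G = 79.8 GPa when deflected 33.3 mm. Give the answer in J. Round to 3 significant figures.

k = Gd⁴/(8D³N_a) = (79.8×10³)(6.1⁴)/(8·72.0³·7) = 5.2861 N/mm
U = ½kδ² = 0.5 × 5.2861 × 33.3² = 2930.9 N·mm = 2.9309 J

2.93 J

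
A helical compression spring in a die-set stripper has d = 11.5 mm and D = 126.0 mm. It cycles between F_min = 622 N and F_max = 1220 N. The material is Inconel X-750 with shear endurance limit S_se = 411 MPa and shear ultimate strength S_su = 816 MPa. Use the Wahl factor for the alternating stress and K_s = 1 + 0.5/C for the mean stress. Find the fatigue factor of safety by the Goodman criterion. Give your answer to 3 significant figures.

2.37

C = D/d = 126.0/11.5 = 10.9565; K_W = (4C−1)/(4C−4)+0.615/C = 1.1315; K_s = 1+0.5/C = 1.0456
F_a = (F_max−F_min)/2 = 299 N; F_m = (F_max+F_min)/2 = 921 N
τ_a = K_W·8F_aD/(πd³) = 1.1315 × 63.08 = 71.372 MPa
τ_m = K_s·8F_mD/(πd³) = 1.0456 × 194.3 = 203.17 MPa
Goodman: 1/n_f = τ_a/S_se + τ_m/S_su = 71.372/411 + 203.17/816 = 0.17365 + 0.24898 = 0.42264
n_f = 1/0.42264 = 2.366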